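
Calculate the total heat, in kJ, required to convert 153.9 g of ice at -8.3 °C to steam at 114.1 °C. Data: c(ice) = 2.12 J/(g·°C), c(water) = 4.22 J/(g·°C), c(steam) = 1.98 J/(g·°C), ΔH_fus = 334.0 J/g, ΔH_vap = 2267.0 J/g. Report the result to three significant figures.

q = 472 kJ

q1 (heat ice -8.3→0.0 °C): 153.9 × 2.12 × 8.3 = 2708 J
q2 (melt at 0 °C): 153.9 × 334.0 = 51403 J
q3 (heat water 0.0→100.0 °C): 153.9 × 4.22 × 100.0 = 64946 J
q4 (vaporize at 100 °C): 153.9 × 2267.0 = 348891 J
q5 (heat steam 100.0→114.1 °C): 153.9 × 1.98 × 14.1 = 4297 J
Total: 2708 + 51403 + 64946 + 348891 + 4297 = 472245 J = 472 kJ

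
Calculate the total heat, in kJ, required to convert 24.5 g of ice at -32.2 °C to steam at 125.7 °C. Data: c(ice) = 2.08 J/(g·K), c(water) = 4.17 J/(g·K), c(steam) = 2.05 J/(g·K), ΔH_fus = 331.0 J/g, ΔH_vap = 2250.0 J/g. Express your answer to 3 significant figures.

q1 (heat ice -32.2→0.0 °C): 24.5 × 2.08 × 32.2 = 1641 J
q2 (melt at 0 °C): 24.5 × 331.0 = 8110 J
q3 (heat water 0.0→100.0 °C): 24.5 × 4.17 × 100.0 = 10217 J
q4 (vaporize at 100 °C): 24.5 × 2250.0 = 55125 J
q5 (heat steam 100.0→125.7 °C): 24.5 × 2.05 × 25.7 = 1291 J
Total: 1641 + 8110 + 10217 + 55125 + 1291 = 76384 J = 76.4 kJ

q = 76.4 kJ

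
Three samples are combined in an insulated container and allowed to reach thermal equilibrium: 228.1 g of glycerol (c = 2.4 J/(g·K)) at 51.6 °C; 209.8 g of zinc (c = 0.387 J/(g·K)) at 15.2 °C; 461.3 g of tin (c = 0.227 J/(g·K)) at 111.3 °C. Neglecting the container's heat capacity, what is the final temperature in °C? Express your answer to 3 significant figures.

T_f = 56.1 °C

Σ mᵢcᵢ(T − Tᵢ) = 0  ⇒  T = Σ mᵢcᵢTᵢ / Σ mᵢcᵢ
Σ mᵢcᵢ = 228.1×2.4 + 209.8×0.387 + 461.3×0.227 = 733.3477
Σ mᵢcᵢTᵢ = 547.44×51.6 + 81.1926×15.2 + 104.7151×111.3 = 41137
T = 41137 / 733.3477 = 56.09 °C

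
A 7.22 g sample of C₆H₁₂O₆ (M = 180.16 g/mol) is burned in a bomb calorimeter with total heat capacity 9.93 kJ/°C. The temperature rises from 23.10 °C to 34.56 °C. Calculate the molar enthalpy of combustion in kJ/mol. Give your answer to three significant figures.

ΔT = 34.56 − 23.10 = 11.46 °C
q_cal = C_cal × ΔT = 9.93 × 11.46 = 113.7978 kJ
n = 7.22 / 180.16 = 0.04008 mol
q_rxn = −q_cal = -113.7978 kJ
ΔH = -113.7978 / 0.04008 = -2839 kJ/mol

ΔH = -2840 kJ/mol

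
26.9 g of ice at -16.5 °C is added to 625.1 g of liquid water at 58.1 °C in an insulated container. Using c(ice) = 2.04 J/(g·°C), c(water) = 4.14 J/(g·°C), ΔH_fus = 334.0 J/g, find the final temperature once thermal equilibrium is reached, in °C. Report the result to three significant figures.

T_f = 52.0 °C

Heat to bring ice to 0 °C and melt it: q₁ = 26.9×2.04×16.5 + 26.9×334.0 = 9890.1 J
Heat the water can supply cooling to 0 °C: 625.1×4.14×58.1 = 150358 J > q₁, so all ice melts.
Energy balance: 625.1×4.14×(58.1 − T) = 9890.1 + 26.9×4.14×(T − 0)
2587.914(58.1 − T) = 9890.1 + 111.366 T
150358 − 9890.1 = 2699.280 T
T = 140467.9 / 2699.280 = 52.04 °C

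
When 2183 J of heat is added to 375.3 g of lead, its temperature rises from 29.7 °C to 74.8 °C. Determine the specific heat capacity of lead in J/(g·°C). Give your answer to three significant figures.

c = 0.129 J/(g·°C)

c = q / (m ΔT) = 2183 / (375.3 × 45.1)
c = 2183 / 16926.03 = 0.129 J/(g·°C)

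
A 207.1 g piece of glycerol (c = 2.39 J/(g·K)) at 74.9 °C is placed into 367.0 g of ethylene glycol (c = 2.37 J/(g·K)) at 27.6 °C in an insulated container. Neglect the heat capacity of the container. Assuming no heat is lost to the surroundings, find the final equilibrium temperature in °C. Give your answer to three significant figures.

T_f = 44.8 °C

Heat lost by glycerol = heat gained by ethylene glycol.
(207.1)(2.39)(74.9 − T) = (367.0)(2.37)(T − 27.6)
494.969 (74.9 − T) = 869.79 (T − 27.6)
37073 − 494.969 T = 869.79 T − 24006
61079 = 1364.759 T
T = 44.75 °C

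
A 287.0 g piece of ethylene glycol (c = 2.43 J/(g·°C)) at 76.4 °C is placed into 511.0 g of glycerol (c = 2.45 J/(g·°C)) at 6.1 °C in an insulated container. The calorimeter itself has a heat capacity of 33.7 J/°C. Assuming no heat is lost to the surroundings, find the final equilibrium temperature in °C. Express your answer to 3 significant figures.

Heat lost by ethylene glycol = heat gained by glycerol + calorimeter.
(287.0)(2.43)(76.4 − T) = [(511.0)(2.45) + 33.7](T − 6.1)
697.41 (76.4 − T) = 1285.65 (T − 6.1)
53282 − 697.41 T = 1285.65 T − 7842.5
61124.5 = 1983.06 T
T = 30.82 °C

T_f = 30.8 °C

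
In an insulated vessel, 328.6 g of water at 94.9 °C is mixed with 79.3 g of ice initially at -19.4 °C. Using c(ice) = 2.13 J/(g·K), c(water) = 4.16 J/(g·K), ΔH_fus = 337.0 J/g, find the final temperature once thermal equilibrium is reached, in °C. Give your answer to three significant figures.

Heat to bring ice to 0 °C and melt it: q₁ = 79.3×2.13×19.4 + 79.3×337.0 = 30001 J
Heat the water can supply cooling to 0 °C: 328.6×4.16×94.9 = 129726 J > q₁, so all ice melts.
Energy balance: 328.6×4.16×(94.9 − T) = 30001 + 79.3×4.16×(T − 0)
1366.976(94.9 − T) = 30001 + 329.888 T
129726 − 30001 = 1696.864 T
T = 99725 / 1696.864 = 58.77 °C

T_f = 58.8 °C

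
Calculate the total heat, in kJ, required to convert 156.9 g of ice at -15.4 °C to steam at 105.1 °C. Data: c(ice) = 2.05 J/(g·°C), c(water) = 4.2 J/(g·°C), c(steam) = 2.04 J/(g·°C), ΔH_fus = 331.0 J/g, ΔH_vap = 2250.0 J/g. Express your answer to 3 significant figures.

q = 477 kJ

q1 (heat ice -15.4→0.0 °C): 156.9 × 2.05 × 15.4 = 4953 J
q2 (melt at 0 °C): 156.9 × 331.0 = 51934 J
q3 (heat water 0.0→100.0 °C): 156.9 × 4.2 × 100.0 = 65898 J
q4 (vaporize at 100 °C): 156.9 × 2250.0 = 353025 J
q5 (heat steam 100.0→105.1 °C): 156.9 × 2.04 × 5.1 = 1632 J
Total: 4953 + 51934 + 65898 + 353025 + 1632 = 477442 J = 477 kJ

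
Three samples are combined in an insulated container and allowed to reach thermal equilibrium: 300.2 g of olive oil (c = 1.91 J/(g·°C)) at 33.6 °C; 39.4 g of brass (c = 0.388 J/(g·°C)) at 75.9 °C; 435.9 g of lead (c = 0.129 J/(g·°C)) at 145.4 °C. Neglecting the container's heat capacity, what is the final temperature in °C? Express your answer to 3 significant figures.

Σ mᵢcᵢ(T − Tᵢ) = 0  ⇒  T = Σ mᵢcᵢTᵢ / Σ mᵢcᵢ
Σ mᵢcᵢ = 300.2×1.91 + 39.4×0.388 + 435.9×0.129 = 644.9003
Σ mᵢcᵢTᵢ = 573.382×33.6 + 15.2872×75.9 + 56.2311×145.4 = 28602
T = 28602 / 644.9003 = 44.35 °C

T_f = 44.4 °C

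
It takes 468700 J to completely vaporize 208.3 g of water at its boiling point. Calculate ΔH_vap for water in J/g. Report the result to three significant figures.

ΔH_vap = q / m = 468700 / 208.3 = 2250 J/g

ΔH_vap = 2250 J/g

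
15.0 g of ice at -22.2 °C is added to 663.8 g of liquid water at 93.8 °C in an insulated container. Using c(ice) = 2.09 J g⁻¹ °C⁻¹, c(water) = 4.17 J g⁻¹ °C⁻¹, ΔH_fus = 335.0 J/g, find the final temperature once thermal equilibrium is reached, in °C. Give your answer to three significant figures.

Heat to bring ice to 0 °C and melt it: q₁ = 15.0×2.09×22.2 + 15.0×335.0 = 5721.0 J
Heat the water can supply cooling to 0 °C: 663.8×4.17×93.8 = 259643 J > q₁, so all ice melts.
Energy balance: 663.8×4.17×(93.8 − T) = 5721.0 + 15.0×4.17×(T − 0)
2768.046(93.8 − T) = 5721.0 + 62.55 T
259643 − 5721.0 = 2830.596 T
T = 253922.0 / 2830.596 = 89.71 °C

T_f = 89.7 °C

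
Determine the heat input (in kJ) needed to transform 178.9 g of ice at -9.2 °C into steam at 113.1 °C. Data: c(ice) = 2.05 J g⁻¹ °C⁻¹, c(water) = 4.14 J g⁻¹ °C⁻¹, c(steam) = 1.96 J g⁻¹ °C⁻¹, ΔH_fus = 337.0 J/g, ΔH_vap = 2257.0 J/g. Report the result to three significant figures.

q = 546 kJ

q1 (heat ice -9.2→0.0 °C): 178.9 × 2.05 × 9.2 = 3374 J
q2 (melt at 0 °C): 178.9 × 337.0 = 60289 J
q3 (heat water 0.0→100.0 °C): 178.9 × 4.14 × 100.0 = 74065 J
q4 (vaporize at 100 °C): 178.9 × 2257.0 = 403777 J
q5 (heat steam 100.0→113.1 °C): 178.9 × 1.96 × 13.1 = 4593 J
Total: 3374 + 60289 + 74065 + 403777 + 4593 = 546098 J = 546 kJ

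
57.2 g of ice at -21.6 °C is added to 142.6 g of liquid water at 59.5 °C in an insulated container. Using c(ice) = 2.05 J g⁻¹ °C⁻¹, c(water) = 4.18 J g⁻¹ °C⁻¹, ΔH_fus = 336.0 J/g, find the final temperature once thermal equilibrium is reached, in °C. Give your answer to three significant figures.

Heat to bring ice to 0 °C and melt it: q₁ = 57.2×2.05×21.6 + 57.2×336.0 = 21752 J
Heat the water can supply cooling to 0 °C: 142.6×4.18×59.5 = 35466.0 J > q₁, so all ice melts.
Energy balance: 142.6×4.18×(59.5 − T) = 21752 + 57.2×4.18×(T − 0)
596.068(59.5 − T) = 21752 + 239.096 T
35466.0 − 21752 = 835.164 T
T = 13714.0 / 835.164 = 16.42 °C

T_f = 16.4 °C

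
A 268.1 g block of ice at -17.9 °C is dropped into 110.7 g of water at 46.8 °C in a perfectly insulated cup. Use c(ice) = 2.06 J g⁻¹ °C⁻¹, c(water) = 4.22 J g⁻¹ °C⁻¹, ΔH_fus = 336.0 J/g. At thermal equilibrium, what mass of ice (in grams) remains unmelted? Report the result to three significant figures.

Heat to warm all ice to 0 °C: 268.1×2.06×17.9 = 9885.9 J
Heat released by water cooling to 0 °C: 110.7×4.22×46.8 = 21863 J
21863 J < 9885.9 + 268.1×336.0 = 99967.5 J, so not all ice melts; final T = 0 °C.
Heat left for melting: 21863 − 9885.9 = 11977.1 J
Mass melted = 11977.1 / 336.0 = 35.65 g
Ice remaining = 268.1 − 35.65 = 232.45 g

m_ice remaining = 232 g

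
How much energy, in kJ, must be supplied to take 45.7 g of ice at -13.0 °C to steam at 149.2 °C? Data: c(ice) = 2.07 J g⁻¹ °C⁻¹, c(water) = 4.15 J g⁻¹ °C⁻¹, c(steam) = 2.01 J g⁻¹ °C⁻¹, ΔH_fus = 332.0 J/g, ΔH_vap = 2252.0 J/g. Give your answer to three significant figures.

q1 (heat ice -13.0→0.0 °C): 45.7 × 2.07 × 13.0 = 1230 J
q2 (melt at 0 °C): 45.7 × 332.0 = 15172 J
q3 (heat water 0.0→100.0 °C): 45.7 × 4.15 × 100.0 = 18966 J
q4 (vaporize at 100 °C): 45.7 × 2252.0 = 102916 J
q5 (heat steam 100.0→149.2 °C): 45.7 × 2.01 × 49.2 = 4519 J
Total: 1230 + 15172 + 18966 + 102916 + 4519 = 142803 J = 143 kJ

q = 143 kJ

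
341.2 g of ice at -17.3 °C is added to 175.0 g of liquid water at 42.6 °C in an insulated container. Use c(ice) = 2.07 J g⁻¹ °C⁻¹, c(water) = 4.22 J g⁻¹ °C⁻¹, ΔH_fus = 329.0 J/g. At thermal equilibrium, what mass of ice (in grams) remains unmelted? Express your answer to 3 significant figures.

Heat to warm all ice to 0 °C: 341.2×2.07×17.3 = 12219 J
Heat released by water cooling to 0 °C: 175.0×4.22×42.6 = 31460 J
31460 J < 12219 + 341.2×329.0 = 124473.8 J, so not all ice melts; final T = 0 °C.
Heat left for melting: 31460 − 12219 = 19241 J
Mass melted = 19241 / 329.0 = 58.48 g
Ice remaining = 341.2 − 58.48 = 282.72 g

m_ice remaining = 283 g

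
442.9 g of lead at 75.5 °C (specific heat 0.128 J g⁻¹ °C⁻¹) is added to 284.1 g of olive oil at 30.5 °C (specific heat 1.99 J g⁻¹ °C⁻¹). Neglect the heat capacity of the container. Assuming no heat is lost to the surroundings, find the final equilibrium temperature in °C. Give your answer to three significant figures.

Heat lost by lead = heat gained by olive oil.
(442.9)(0.128)(75.5 − T) = (284.1)(1.99)(T − 30.5)
56.6912 (75.5 − T) = 565.359 (T − 30.5)
4280.2 − 56.6912 T = 565.359 T − 17243
21523.2 = 622.0502 T
T = 34.60 °C

T_f = 34.6 °C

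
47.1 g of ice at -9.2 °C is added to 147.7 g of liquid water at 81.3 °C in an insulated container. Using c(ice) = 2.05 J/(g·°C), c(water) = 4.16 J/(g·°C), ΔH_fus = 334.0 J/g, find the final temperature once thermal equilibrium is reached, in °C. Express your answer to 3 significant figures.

Heat to bring ice to 0 °C and melt it: q₁ = 47.1×2.05×9.2 + 47.1×334.0 = 16620 J
Heat the water can supply cooling to 0 °C: 147.7×4.16×81.3 = 49953.3 J > q₁, so all ice melts.
Energy balance: 147.7×4.16×(81.3 − T) = 16620 + 47.1×4.16×(T − 0)
614.432(81.3 − T) = 16620 + 195.936 T
49953.3 − 16620 = 810.368 T
T = 33333.3 / 810.368 = 41.13 °C

T_f = 41.1 °C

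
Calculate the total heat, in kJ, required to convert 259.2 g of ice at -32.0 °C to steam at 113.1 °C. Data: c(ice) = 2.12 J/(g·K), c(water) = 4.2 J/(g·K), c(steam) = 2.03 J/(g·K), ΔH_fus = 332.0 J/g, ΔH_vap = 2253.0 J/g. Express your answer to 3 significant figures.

q = 803 kJ

q1 (heat ice -32.0→0.0 °C): 259.2 × 2.12 × 32.0 = 17584 J
q2 (melt at 0 °C): 259.2 × 332.0 = 86054 J
q3 (heat water 0.0→100.0 °C): 259.2 × 4.2 × 100.0 = 108864 J
q4 (vaporize at 100 °C): 259.2 × 2253.0 = 583978 J
q5 (heat steam 100.0→113.1 °C): 259.2 × 2.03 × 13.1 = 6893 J
Total: 17584 + 86054 + 108864 + 583978 + 6893 = 803373 J = 803 kJ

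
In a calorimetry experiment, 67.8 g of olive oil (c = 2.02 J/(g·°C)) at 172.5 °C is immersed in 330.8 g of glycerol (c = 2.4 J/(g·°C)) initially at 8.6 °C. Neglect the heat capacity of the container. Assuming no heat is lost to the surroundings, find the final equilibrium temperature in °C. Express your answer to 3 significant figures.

Heat lost by olive oil = heat gained by glycerol.
(67.8)(2.02)(172.5 − T) = (330.8)(2.4)(T − 8.6)
136.956 (172.5 − T) = 793.92 (T − 8.6)
23625 − 136.956 T = 793.92 T − 6827.7
30452.7 = 930.876 T
T = 32.71 °C

T_f = 32.7 °C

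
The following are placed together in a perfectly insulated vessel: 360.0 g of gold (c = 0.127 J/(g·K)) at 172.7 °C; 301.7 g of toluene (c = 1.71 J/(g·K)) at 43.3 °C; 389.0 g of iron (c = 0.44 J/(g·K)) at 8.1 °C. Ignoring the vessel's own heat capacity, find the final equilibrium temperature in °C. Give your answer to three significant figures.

T_f = 43.2 °C

Σ mᵢcᵢ(T − Tᵢ) = 0  ⇒  T = Σ mᵢcᵢTᵢ / Σ mᵢcᵢ
Σ mᵢcᵢ = 360.0×0.127 + 301.7×1.71 + 389.0×0.44 = 732.787
Σ mᵢcᵢTᵢ = 45.72×172.7 + 515.907×43.3 + 171.16×8.1 = 31621
T = 31621 / 732.787 = 43.15 °C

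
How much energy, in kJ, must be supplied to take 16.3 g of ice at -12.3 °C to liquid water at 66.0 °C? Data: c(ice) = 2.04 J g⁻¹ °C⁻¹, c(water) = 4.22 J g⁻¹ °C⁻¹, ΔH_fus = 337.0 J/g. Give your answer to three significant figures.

q = 10.4 kJ

q1 (heat ice -12.3→0.0 °C): 16.3 × 2.04 × 12.3 = 409 J
q2 (melt at 0 °C): 16.3 × 337.0 = 5493 J
q3 (heat water 0.0→66.0 °C): 16.3 × 4.22 × 66.0 = 4540 J
Total: 409 + 5493 + 4540 = 10442 J = 10.4 kJ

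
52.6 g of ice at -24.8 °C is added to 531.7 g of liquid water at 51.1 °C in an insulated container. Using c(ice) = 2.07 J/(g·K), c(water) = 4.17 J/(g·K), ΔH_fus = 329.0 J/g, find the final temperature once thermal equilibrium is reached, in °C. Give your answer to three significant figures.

Heat to bring ice to 0 °C and melt it: q₁ = 52.6×2.07×24.8 + 52.6×329.0 = 20006 J
Heat the water can supply cooling to 0 °C: 531.7×4.17×51.1 = 113298 J > q₁, so all ice melts.
Energy balance: 531.7×4.17×(51.1 − T) = 20006 + 52.6×4.17×(T − 0)
2217.189(51.1 − T) = 20006 + 219.342 T
113298 − 20006 = 2436.531 T
T = 93292 / 2436.531 = 38.29 °C

T_f = 38.3 °C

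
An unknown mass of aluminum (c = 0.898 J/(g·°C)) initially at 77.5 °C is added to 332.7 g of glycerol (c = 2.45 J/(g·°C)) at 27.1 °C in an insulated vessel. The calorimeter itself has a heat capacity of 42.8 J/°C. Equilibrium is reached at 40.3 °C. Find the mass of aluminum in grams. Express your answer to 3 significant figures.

m = 339 g

q_gained = (332.7 × 2.45 + 42.8) × (40.3 − 27.1) = 11320 J
q_lost = m × 0.898 × (77.5 − 40.3) = 33.4056 m
m = 11320 / 33.4056 = 339 g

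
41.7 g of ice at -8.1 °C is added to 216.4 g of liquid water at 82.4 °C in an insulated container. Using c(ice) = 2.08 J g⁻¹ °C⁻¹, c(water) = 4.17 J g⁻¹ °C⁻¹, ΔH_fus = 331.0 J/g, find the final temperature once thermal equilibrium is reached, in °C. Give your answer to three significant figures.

Heat to bring ice to 0 °C and melt it: q₁ = 41.7×2.08×8.1 + 41.7×331.0 = 14505 J
Heat the water can supply cooling to 0 °C: 216.4×4.17×82.4 = 74356.8 J > q₁, so all ice melts.
Energy balance: 216.4×4.17×(82.4 − T) = 14505 + 41.7×4.17×(T − 0)
902.388(82.4 − T) = 14505 + 173.889 T
74356.8 − 14505 = 1076.277 T
T = 59851.8 / 1076.277 = 55.61 °C

T_f = 55.6 °C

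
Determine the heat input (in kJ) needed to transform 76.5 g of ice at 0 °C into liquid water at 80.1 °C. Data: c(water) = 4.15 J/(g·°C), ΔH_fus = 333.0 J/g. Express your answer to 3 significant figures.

q = 50.9 kJ

q1 (melt at 0 °C): 76.5 × 333.0 = 25475 J
q2 (heat water 0.0→80.1 °C): 76.5 × 4.15 × 80.1 = 25430 J
Total: 25475 + 25430 = 50905 J = 50.9 kJ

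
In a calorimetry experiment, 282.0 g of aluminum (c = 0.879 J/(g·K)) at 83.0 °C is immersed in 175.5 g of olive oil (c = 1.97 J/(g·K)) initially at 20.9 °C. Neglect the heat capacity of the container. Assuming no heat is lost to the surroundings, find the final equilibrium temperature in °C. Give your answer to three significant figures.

Heat lost by aluminum = heat gained by olive oil.
(282.0)(0.879)(83.0 − T) = (175.5)(1.97)(T − 20.9)
247.878 (83.0 − T) = 345.735 (T − 20.9)
20574 − 247.878 T = 345.735 T − 7225.9
27799.9 = 593.613 T
T = 46.83 °C

T_f = 46.8 °C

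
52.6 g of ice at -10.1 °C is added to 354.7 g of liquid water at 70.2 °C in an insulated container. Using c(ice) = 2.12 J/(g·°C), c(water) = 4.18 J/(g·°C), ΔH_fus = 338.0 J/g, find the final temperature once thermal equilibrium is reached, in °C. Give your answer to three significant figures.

Heat to bring ice to 0 °C and melt it: q₁ = 52.6×2.12×10.1 + 52.6×338.0 = 18905 J
Heat the water can supply cooling to 0 °C: 354.7×4.18×70.2 = 104082 J > q₁, so all ice melts.
Energy balance: 354.7×4.18×(70.2 − T) = 18905 + 52.6×4.18×(T − 0)
1482.646(70.2 − T) = 18905 + 219.868 T
104082 − 18905 = 1702.514 T
T = 85177 / 1702.514 = 50.03 °C

T_f = 50.0 °C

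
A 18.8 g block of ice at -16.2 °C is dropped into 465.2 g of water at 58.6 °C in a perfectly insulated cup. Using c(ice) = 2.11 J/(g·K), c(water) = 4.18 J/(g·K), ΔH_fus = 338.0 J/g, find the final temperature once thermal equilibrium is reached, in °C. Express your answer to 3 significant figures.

T_f = 52.9 °C

Heat to bring ice to 0 °C and melt it: q₁ = 18.8×2.11×16.2 + 18.8×338.0 = 6997.0 J
Heat the water can supply cooling to 0 °C: 465.2×4.18×58.6 = 113950 J > q₁, so all ice melts.
Energy balance: 465.2×4.18×(58.6 − T) = 6997.0 + 18.8×4.18×(T − 0)
1944.536(58.6 − T) = 6997.0 + 78.584 T
113950 − 6997.0 = 2023.120 T
T = 106953.0 / 2023.120 = 52.87 °C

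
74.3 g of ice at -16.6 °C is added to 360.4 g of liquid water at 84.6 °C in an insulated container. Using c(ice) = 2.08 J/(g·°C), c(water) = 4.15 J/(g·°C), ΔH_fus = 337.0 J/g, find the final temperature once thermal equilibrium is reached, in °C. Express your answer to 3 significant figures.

T_f = 54.8 °C

Heat to bring ice to 0 °C and melt it: q₁ = 74.3×2.08×16.6 + 74.3×337.0 = 27605 J
Heat the water can supply cooling to 0 °C: 360.4×4.15×84.6 = 126533 J > q₁, so all ice melts.
Energy balance: 360.4×4.15×(84.6 − T) = 27605 + 74.3×4.15×(T − 0)
1495.66(84.6 − T) = 27605 + 308.345 T
126533 − 27605 = 1804.005 T
T = 98928 / 1804.005 = 54.84 °C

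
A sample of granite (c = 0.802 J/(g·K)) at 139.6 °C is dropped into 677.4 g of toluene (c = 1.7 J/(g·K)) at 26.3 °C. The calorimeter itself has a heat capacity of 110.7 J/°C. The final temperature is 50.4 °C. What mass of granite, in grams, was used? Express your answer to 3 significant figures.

q_gained = (677.4 × 1.7 + 110.7) × (50.4 − 26.3) = 30420 J
q_lost = m × 0.802 × (139.6 − 50.4) = 71.5384 m
m = 30420 / 71.5384 = 425 g

m = 425 g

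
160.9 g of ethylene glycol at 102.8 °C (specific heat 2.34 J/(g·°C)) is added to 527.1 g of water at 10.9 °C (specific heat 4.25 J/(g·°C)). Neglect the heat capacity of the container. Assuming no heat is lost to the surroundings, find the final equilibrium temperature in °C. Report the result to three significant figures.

Heat lost by ethylene glycol = heat gained by water.
(160.9)(2.34)(102.8 − T) = (527.1)(4.25)(T − 10.9)
376.506 (102.8 − T) = 2240.175 (T − 10.9)
38705 − 376.506 T = 2240.175 T − 24418
63123 = 2616.681 T
T = 24.12 °C

T_f = 24.1 °C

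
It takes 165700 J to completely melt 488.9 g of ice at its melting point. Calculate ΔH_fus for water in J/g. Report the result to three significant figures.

ΔH_fus = 339 J/g

ΔH_fus = q / m = 165700 / 488.9 = 339 J/g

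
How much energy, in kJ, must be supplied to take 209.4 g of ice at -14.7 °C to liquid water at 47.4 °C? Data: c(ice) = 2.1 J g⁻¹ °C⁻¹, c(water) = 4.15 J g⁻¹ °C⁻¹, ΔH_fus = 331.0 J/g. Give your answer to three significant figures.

q = 117 kJ

q1 (heat ice -14.7→0.0 °C): 209.4 × 2.1 × 14.7 = 6464 J
q2 (melt at 0 °C): 209.4 × 331.0 = 69311 J
q3 (heat water 0.0→47.4 °C): 209.4 × 4.15 × 47.4 = 41191 J
Total: 6464 + 69311 + 41191 = 116966 J = 117 kJ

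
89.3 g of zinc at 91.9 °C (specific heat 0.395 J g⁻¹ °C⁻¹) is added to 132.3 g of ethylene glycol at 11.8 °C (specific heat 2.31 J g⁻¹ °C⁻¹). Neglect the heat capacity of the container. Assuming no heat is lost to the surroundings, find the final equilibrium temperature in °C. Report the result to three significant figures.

Heat lost by zinc = heat gained by ethylene glycol.
(89.3)(0.395)(91.9 − T) = (132.3)(2.31)(T − 11.8)
35.2735 (91.9 − T) = 305.613 (T − 11.8)
3241.6 − 35.2735 T = 305.613 T − 3606.2
6847.8 = 340.8865 T
T = 20.09 °C

T_f = 20.1 °C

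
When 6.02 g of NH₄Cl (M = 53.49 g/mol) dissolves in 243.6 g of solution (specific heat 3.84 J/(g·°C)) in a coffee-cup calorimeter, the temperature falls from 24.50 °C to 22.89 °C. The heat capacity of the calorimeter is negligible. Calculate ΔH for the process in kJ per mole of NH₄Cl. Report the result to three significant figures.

|ΔT| = |22.89 − 24.50| = 1.61 °C
|q_surr| = (243.6 × 3.84) × 1.61 = 935.424 × 1.61 = 1506 J
n(NH₄Cl) = 6.02 / 53.49 = 0.1125 mol
Temperature fell, so q_rxn = +|q_surr| = 1.506 kJ
ΔH = q_rxn / n = 13.39 kJ/mol

ΔH = 13.4 kJ/mol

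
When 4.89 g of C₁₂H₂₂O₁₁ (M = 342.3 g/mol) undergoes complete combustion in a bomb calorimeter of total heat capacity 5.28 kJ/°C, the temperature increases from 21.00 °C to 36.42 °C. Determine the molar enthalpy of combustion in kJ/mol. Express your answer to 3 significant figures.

ΔT = 36.42 − 21.00 = 15.42 °C
q_cal = C_cal × ΔT = 5.28 × 15.42 = 81.4176 kJ
n = 4.89 / 342.3 = 0.01429 mol
q_rxn = −q_cal = -81.4176 kJ
ΔH = -81.4176 / 0.01429 = -5698 kJ/mol

ΔH = -5700 kJ/mol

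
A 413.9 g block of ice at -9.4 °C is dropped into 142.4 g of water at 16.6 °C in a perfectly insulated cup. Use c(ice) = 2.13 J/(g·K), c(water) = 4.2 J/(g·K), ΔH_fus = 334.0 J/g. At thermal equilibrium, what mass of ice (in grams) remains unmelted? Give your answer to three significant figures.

Heat to warm all ice to 0 °C: 413.9×2.13×9.4 = 8287.1 J
Heat released by water cooling to 0 °C: 142.4×4.2×16.6 = 9928.1 J
9928.1 J < 8287.1 + 413.9×334.0 = 146529.7 J, so not all ice melts; final T = 0 °C.
Heat left for melting: 9928.1 − 8287.1 = 1641.0 J
Mass melted = 1641.0 / 334.0 = 4.913 g
Ice remaining = 413.9 − 4.913 = 408.987 g

m_ice remaining = 409 g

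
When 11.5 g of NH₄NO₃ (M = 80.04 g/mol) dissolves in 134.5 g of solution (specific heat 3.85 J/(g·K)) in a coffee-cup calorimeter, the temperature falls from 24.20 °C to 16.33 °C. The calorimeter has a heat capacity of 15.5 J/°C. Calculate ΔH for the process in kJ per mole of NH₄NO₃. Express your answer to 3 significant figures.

|ΔT| = |16.33 − 24.20| = 7.87 °C
|q_surr| = (134.5 × 3.85 + 15.5) × 7.87 = 533.325 × 7.87 = 4197 J
n(NH₄NO₃) = 11.5 / 80.04 = 0.1437 mol
Temperature fell, so q_rxn = +|q_surr| = 4.197 kJ
ΔH = q_rxn / n = 29.21 kJ/mol

ΔH = 29.2 kJ/mol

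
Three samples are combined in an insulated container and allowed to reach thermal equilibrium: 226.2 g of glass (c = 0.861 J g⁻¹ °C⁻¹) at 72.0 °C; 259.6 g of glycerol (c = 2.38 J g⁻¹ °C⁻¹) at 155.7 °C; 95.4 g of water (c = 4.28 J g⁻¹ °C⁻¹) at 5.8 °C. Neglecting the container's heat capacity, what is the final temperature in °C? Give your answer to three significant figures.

T_f = 92.2 °C

Σ mᵢcᵢ(T − Tᵢ) = 0  ⇒  T = Σ mᵢcᵢTᵢ / Σ mᵢcᵢ
Σ mᵢcᵢ = 226.2×0.861 + 259.6×2.38 + 95.4×4.28 = 1220.9182
Σ mᵢcᵢTᵢ = 194.7582×72.0 + 617.848×155.7 + 408.312×5.8 = 112590
T = 112590 / 1220.9182 = 92.22 °C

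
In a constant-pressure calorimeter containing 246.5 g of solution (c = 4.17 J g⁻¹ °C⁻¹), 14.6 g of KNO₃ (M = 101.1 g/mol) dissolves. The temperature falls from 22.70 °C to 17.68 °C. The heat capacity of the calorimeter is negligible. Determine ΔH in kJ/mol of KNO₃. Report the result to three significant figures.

ΔH = 35.7 kJ/mol

|ΔT| = |17.68 − 22.70| = 5.02 °C
|q_surr| = (246.5 × 4.17) × 5.02 = 1027.905 × 5.02 = 5160 J
n(KNO₃) = 14.6 / 101.1 = 0.1444 mol
Temperature fell, so q_rxn = +|q_surr| = 5.160 kJ
ΔH = q_rxn / n = 35.73 kJ/mol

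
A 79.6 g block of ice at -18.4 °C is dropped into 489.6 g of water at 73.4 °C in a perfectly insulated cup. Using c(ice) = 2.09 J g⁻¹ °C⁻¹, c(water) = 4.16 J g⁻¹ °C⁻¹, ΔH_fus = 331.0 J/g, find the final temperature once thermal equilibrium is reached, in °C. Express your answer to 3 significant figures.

T_f = 50.7 °C

Heat to bring ice to 0 °C and melt it: q₁ = 79.6×2.09×18.4 + 79.6×331.0 = 29409 J
Heat the water can supply cooling to 0 °C: 489.6×4.16×73.4 = 149496 J > q₁, so all ice melts.
Energy balance: 489.6×4.16×(73.4 − T) = 29409 + 79.6×4.16×(T − 0)
2036.736(73.4 − T) = 29409 + 331.136 T
149496 − 29409 = 2367.872 T
T = 120087 / 2367.872 = 50.72 °C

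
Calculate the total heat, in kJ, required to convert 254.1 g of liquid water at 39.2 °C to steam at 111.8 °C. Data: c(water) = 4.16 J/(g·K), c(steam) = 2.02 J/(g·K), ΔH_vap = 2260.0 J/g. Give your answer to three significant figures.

q = 645 kJ

q1 (heat water 39.2→100.0 °C): 254.1 × 4.16 × 60.8 = 64269 J
q2 (vaporize at 100 °C): 254.1 × 2260.0 = 574266 J
q3 (heat steam 100.0→111.8 °C): 254.1 × 2.02 × 11.8 = 6057 J
Total: 64269 + 574266 + 6057 = 644592 J = 645 kJ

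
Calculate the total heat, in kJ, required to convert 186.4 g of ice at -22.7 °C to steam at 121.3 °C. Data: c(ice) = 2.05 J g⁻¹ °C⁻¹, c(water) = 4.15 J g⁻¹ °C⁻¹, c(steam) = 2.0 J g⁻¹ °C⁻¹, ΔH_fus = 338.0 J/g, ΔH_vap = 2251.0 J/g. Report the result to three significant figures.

q1 (heat ice -22.7→0.0 °C): 186.4 × 2.05 × 22.7 = 8674 J
q2 (melt at 0 °C): 186.4 × 338.0 = 63003 J
q3 (heat water 0.0→100.0 °C): 186.4 × 4.15 × 100.0 = 77356 J
q4 (vaporize at 100 °C): 186.4 × 2251.0 = 419586 J
q5 (heat steam 100.0→121.3 °C): 186.4 × 2.0 × 21.3 = 7941 J
Total: 8674 + 63003 + 77356 + 419586 + 7941 = 576560 J = 577 kJ

q = 577 kJ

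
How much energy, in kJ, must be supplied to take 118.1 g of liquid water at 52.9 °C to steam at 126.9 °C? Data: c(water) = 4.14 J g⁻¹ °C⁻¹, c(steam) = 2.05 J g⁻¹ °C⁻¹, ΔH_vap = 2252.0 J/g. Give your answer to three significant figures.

q1 (heat water 52.9→100.0 °C): 118.1 × 4.14 × 47.1 = 23029 J
q2 (vaporize at 100 °C): 118.1 × 2252.0 = 265961 J
q3 (heat steam 100.0→126.9 °C): 118.1 × 2.05 × 26.9 = 6513 J
Total: 23029 + 265961 + 6513 = 295503 J = 296 kJ

q = 296 kJ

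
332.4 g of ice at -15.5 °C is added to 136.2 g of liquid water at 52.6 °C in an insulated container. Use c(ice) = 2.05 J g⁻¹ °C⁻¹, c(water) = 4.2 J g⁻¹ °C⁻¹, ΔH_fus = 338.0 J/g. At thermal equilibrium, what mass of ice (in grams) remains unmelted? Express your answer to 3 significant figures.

Heat to warm all ice to 0 °C: 332.4×2.05×15.5 = 10562 J
Heat released by water cooling to 0 °C: 136.2×4.2×52.6 = 30089 J
30089 J < 10562 + 332.4×338.0 = 122913.2 J, so not all ice melts; final T = 0 °C.
Heat left for melting: 30089 − 10562 = 19527 J
Mass melted = 19527 / 338.0 = 57.77 g
Ice remaining = 332.4 − 57.77 = 274.63 g

m_ice remaining = 275 g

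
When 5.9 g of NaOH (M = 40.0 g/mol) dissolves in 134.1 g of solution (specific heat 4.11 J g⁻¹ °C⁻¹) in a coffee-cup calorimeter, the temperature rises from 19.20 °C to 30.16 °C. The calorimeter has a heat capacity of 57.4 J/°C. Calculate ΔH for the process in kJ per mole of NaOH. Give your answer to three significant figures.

ΔH = -45.2 kJ/mol

|ΔT| = |30.16 − 19.20| = 10.96 °C
|q_surr| = (134.1 × 4.11 + 57.4) × 10.96 = 608.551 × 10.96 = 6670 J
n(NaOH) = 5.9 / 40.0 = 0.1475 mol
Temperature rose, so q_rxn = −|q_surr| = -6.670 kJ
ΔH = q_rxn / n = -45.22 kJ/mol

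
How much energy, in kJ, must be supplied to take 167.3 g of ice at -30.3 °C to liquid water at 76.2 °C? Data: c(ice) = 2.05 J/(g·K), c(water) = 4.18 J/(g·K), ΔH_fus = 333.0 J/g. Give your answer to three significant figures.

q = 119 kJ

q1 (heat ice -30.3→0.0 °C): 167.3 × 2.05 × 30.3 = 10392 J
q2 (melt at 0 °C): 167.3 × 333.0 = 55711 J
q3 (heat water 0.0→76.2 °C): 167.3 × 4.18 × 76.2 = 53288 J
Total: 10392 + 55711 + 53288 = 119391 J = 119 kJ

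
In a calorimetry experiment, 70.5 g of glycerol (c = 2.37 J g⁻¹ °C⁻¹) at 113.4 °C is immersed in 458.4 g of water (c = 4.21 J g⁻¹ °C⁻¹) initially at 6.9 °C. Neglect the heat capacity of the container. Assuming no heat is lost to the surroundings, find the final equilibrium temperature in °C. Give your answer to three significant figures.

T_f = 15.4 °C

Heat lost by glycerol = heat gained by water.
(70.5)(2.37)(113.4 − T) = (458.4)(4.21)(T − 6.9)
167.085 (113.4 − T) = 1929.864 (T − 6.9)
18947 − 167.085 T = 1929.864 T − 13316
32263 = 2096.949 T
T = 15.39 °C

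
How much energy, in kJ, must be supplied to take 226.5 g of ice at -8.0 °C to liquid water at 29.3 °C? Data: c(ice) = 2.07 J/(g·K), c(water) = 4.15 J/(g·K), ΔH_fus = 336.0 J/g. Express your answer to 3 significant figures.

q = 107 kJ

q1 (heat ice -8.0→0.0 °C): 226.5 × 2.07 × 8.0 = 3751 J
q2 (melt at 0 °C): 226.5 × 336.0 = 76104 J
q3 (heat water 0.0→29.3 °C): 226.5 × 4.15 × 29.3 = 27541 J
Total: 3751 + 76104 + 27541 = 107396 J = 107 kJ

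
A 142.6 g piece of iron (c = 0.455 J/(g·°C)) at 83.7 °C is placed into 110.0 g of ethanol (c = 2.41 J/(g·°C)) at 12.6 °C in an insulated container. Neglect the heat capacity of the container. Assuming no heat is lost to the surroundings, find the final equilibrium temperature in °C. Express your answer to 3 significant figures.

T_f = 26.6 °C

Heat lost by iron = heat gained by ethanol.
(142.6)(0.455)(83.7 − T) = (110.0)(2.41)(T − 12.6)
64.883 (83.7 − T) = 265.1 (T − 12.6)
5430.7 − 64.883 T = 265.1 T − 3340.3
8771.0 = 329.983 T
T = 26.58 °C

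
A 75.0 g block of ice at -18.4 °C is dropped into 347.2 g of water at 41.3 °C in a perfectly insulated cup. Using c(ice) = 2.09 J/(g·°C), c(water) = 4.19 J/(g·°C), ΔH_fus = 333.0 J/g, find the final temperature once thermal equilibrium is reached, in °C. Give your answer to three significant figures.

T_f = 18.2 °C

Heat to bring ice to 0 °C and melt it: q₁ = 75.0×2.09×18.4 + 75.0×333.0 = 27859 J
Heat the water can supply cooling to 0 °C: 347.2×4.19×41.3 = 60081.9 J > q₁, so all ice melts.
Energy balance: 347.2×4.19×(41.3 − T) = 27859 + 75.0×4.19×(T − 0)
1454.768(41.3 − T) = 27859 + 314.25 T
60081.9 − 27859 = 1769.018 T
T = 32222.9 / 1769.018 = 18.22 °C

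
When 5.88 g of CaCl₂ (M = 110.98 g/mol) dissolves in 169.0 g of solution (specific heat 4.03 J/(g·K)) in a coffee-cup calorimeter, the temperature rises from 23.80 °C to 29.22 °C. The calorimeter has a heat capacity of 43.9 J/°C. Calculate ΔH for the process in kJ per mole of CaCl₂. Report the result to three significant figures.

ΔH = -74.2 kJ/mol

|ΔT| = |29.22 − 23.80| = 5.42 °C
|q_surr| = (169.0 × 4.03 + 43.9) × 5.42 = 724.97 × 5.42 = 3929 J
n(CaCl₂) = 5.88 / 110.98 = 0.05298 mol
Temperature rose, so q_rxn = −|q_surr| = -3.929 kJ
ΔH = q_rxn / n = -74.16 kJ/mol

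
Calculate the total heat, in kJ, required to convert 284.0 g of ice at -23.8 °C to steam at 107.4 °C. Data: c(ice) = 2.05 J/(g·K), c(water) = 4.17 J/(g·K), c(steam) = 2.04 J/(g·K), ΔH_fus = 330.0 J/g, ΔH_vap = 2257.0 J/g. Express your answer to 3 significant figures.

q1 (heat ice -23.8→0.0 °C): 284.0 × 2.05 × 23.8 = 13856 J
q2 (melt at 0 °C): 284.0 × 330.0 = 93720 J
q3 (heat water 0.0→100.0 °C): 284.0 × 4.17 × 100.0 = 118428 J
q4 (vaporize at 100 °C): 284.0 × 2257.0 = 640988 J
q5 (heat steam 100.0→107.4 °C): 284.0 × 2.04 × 7.4 = 4287 J
Total: 13856 + 93720 + 118428 + 640988 + 4287 = 871279 J = 871 kJ

q = 871 kJ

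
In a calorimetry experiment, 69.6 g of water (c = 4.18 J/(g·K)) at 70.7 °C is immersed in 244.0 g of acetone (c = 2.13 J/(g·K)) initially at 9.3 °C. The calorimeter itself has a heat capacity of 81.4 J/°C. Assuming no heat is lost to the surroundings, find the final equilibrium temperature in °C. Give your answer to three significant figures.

Heat lost by water = heat gained by acetone + calorimeter.
(69.6)(4.18)(70.7 − T) = [(244.0)(2.13) + 81.4](T − 9.3)
290.928 (70.7 − T) = 601.12 (T − 9.3)
20569 − 290.928 T = 601.12 T − 5590.4
26159.4 = 892.048 T
T = 29.33 °C

T_f = 29.3 °C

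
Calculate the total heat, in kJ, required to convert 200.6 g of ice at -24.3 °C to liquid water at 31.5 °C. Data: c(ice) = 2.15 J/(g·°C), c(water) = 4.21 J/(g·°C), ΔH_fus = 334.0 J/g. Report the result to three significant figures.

q = 104 kJ

q1 (heat ice -24.3→0.0 °C): 200.6 × 2.15 × 24.3 = 10480 J
q2 (melt at 0 °C): 200.6 × 334.0 = 67000 J
q3 (heat water 0.0→31.5 °C): 200.6 × 4.21 × 31.5 = 26603 J
Total: 10480 + 67000 + 26603 = 104083 J = 104 kJ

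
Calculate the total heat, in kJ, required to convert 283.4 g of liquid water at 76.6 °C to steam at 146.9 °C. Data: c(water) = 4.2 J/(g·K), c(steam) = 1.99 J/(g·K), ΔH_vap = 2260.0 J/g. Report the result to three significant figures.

q = 695 kJ

q1 (heat water 76.6→100.0 °C): 283.4 × 4.2 × 23.4 = 27853 J
q2 (vaporize at 100 °C): 283.4 × 2260.0 = 640484 J
q3 (heat steam 100.0→146.9 °C): 283.4 × 1.99 × 46.9 = 26450 J
Total: 27853 + 640484 + 26450 = 694787 J = 695 kJ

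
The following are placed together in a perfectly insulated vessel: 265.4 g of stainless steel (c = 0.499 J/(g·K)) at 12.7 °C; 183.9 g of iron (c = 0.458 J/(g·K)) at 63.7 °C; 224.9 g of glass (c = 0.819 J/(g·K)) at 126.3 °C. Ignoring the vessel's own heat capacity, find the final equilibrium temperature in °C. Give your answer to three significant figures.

Σ mᵢcᵢ(T − Tᵢ) = 0  ⇒  T = Σ mᵢcᵢTᵢ / Σ mᵢcᵢ
Σ mᵢcᵢ = 265.4×0.499 + 183.9×0.458 + 224.9×0.819 = 400.8539
Σ mᵢcᵢTᵢ = 132.4346×12.7 + 84.2262×63.7 + 184.1931×126.3 = 30311
T = 30311 / 400.8539 = 75.62 °C

T_f = 75.6 °C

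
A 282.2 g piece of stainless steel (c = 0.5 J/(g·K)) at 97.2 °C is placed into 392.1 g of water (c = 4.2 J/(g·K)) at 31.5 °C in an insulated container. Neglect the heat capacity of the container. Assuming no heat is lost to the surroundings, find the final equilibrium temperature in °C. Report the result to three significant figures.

T_f = 36.7 °C

Heat lost by stainless steel = heat gained by water.
(282.2)(0.5)(97.2 − T) = (392.1)(4.2)(T − 31.5)
141.1 (97.2 − T) = 1646.82 (T − 31.5)
13715 − 141.1 T = 1646.82 T − 51875
65590 = 1787.92 T
T = 36.69 °C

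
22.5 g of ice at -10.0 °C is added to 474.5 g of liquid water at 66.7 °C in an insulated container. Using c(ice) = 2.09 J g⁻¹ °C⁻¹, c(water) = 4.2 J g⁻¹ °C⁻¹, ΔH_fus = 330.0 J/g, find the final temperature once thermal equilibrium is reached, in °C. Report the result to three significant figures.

T_f = 59.9 °C

Heat to bring ice to 0 °C and melt it: q₁ = 22.5×2.09×10.0 + 22.5×330.0 = 7895.3 J
Heat the water can supply cooling to 0 °C: 474.5×4.2×66.7 = 132926 J > q₁, so all ice melts.
Energy balance: 474.5×4.2×(66.7 − T) = 7895.3 + 22.5×4.2×(T − 0)
1992.9(66.7 − T) = 7895.3 + 94.5 T
132926 − 7895.3 = 2087.4 T
T = 125030.7 / 2087.4 = 59.90 °C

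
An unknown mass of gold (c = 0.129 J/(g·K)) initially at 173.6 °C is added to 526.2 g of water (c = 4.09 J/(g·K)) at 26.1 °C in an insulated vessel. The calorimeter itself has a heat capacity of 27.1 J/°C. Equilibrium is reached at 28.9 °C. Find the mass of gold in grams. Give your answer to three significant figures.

m = 327 g

q_gained = (526.2 × 4.09 + 27.1) × (28.9 − 26.1) = 6102 J
q_lost = m × 0.129 × (173.6 − 28.9) = 18.6663 m
m = 6102 / 18.6663 = 327 g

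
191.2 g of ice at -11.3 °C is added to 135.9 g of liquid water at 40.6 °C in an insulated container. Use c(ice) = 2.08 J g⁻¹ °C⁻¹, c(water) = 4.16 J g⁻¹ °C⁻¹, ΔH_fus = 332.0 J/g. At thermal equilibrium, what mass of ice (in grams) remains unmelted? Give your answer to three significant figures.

Heat to warm all ice to 0 °C: 191.2×2.08×11.3 = 4494.0 J
Heat released by water cooling to 0 °C: 135.9×4.16×40.6 = 22953 J
22953 J < 4494.0 + 191.2×332.0 = 67972.4 J, so not all ice melts; final T = 0 °C.
Heat left for melting: 22953 − 4494.0 = 18459.0 J
Mass melted = 18459.0 / 332.0 = 55.60 g
Ice remaining = 191.2 − 55.60 = 135.60 g

m_ice remaining = 136 g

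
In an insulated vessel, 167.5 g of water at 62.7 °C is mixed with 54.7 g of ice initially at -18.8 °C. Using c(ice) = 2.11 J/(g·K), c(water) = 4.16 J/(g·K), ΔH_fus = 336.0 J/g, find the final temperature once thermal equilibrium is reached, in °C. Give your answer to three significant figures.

T_f = 25.0 °C

Heat to bring ice to 0 °C and melt it: q₁ = 54.7×2.11×18.8 + 54.7×336.0 = 20549 J
Heat the water can supply cooling to 0 °C: 167.5×4.16×62.7 = 43689.4 J > q₁, so all ice melts.
Energy balance: 167.5×4.16×(62.7 − T) = 20549 + 54.7×4.16×(T − 0)
696.8(62.7 − T) = 20549 + 227.552 T
43689.4 − 20549 = 924.352 T
T = 23140.4 / 924.352 = 25.03 °C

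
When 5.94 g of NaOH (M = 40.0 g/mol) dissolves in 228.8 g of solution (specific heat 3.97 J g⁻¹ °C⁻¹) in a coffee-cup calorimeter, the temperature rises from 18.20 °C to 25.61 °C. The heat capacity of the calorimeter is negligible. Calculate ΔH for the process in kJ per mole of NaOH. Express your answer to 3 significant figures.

ΔH = -45.3 kJ/mol

|ΔT| = |25.61 − 18.20| = 7.41 °C
|q_surr| = (228.8 × 3.97) × 7.41 = 908.336 × 7.41 = 6731 J
n(NaOH) = 5.94 / 40.0 = 0.1485 mol
Temperature rose, so q_rxn = −|q_surr| = -6.731 kJ
ΔH = q_rxn / n = -45.33 kJ/mol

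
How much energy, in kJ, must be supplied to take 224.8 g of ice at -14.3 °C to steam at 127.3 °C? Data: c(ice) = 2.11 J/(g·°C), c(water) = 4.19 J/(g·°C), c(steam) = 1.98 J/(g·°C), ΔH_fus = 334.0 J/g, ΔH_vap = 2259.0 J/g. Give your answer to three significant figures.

q1 (heat ice -14.3→0.0 °C): 224.8 × 2.11 × 14.3 = 6783 J
q2 (melt at 0 °C): 224.8 × 334.0 = 75083 J
q3 (heat water 0.0→100.0 °C): 224.8 × 4.19 × 100.0 = 94191 J
q4 (vaporize at 100 °C): 224.8 × 2259.0 = 507823 J
q5 (heat steam 100.0→127.3 °C): 224.8 × 1.98 × 27.3 = 12151 J
Total: 6783 + 75083 + 94191 + 507823 + 12151 = 696031 J = 696 kJ

q = 696 kJ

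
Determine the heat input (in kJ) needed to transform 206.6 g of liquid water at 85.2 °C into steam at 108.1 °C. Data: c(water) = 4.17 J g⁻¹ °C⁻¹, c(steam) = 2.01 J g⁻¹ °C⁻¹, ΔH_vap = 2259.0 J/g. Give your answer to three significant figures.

q = 483 kJ

q1 (heat water 85.2→100.0 °C): 206.6 × 4.17 × 14.8 = 12751 J
q2 (vaporize at 100 °C): 206.6 × 2259.0 = 466709 J
q3 (heat steam 100.0→108.1 °C): 206.6 × 2.01 × 8.1 = 3364 J
Total: 12751 + 466709 + 3364 = 482824 J = 483 kJ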